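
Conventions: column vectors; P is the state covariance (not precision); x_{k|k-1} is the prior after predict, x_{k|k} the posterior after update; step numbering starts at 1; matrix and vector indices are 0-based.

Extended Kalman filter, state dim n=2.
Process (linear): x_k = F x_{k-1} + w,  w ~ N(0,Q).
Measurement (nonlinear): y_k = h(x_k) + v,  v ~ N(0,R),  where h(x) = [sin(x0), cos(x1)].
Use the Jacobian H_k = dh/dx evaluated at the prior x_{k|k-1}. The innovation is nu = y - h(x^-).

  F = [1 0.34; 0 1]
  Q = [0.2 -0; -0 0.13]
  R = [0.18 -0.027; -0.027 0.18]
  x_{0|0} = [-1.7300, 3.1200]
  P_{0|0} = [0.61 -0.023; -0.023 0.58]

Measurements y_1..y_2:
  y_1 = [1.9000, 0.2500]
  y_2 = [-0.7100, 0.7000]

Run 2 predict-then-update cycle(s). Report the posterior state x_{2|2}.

step 1: x^-=[-0.6692, 3.1200]  P^-=[0.8614 0.1742; 0.1742 0.7100]  H_jac=[0.7843 0.0000; 0.0000 -0.0216]  S=[0.7099 -0.0299; -0.0299 0.1803]  K=[0.9575 0.1382; 0.1902 -0.0534]  nu=[2.5204, 1.2498]  x^+=[1.9168, 3.5326]  P^+=[0.2150 0.0455; 0.0455 0.6832]
step 2: x^-=[3.1179, 3.5326]  P^-=[0.5249 0.2778; 0.2778 0.8132]  H_jac=[-0.9997 0.0000; 0.0000 0.3811]  S=[0.7046 -0.1328; -0.1328 0.2981]  K=[-0.7400 0.0254; -0.2163 0.9432]  nu=[-0.7337, 1.6245]  x^+=[3.7021, 5.2236]  P^+=[0.1339 0.0644; 0.0644 0.4608]

x_post = [3.7021, 5.2236]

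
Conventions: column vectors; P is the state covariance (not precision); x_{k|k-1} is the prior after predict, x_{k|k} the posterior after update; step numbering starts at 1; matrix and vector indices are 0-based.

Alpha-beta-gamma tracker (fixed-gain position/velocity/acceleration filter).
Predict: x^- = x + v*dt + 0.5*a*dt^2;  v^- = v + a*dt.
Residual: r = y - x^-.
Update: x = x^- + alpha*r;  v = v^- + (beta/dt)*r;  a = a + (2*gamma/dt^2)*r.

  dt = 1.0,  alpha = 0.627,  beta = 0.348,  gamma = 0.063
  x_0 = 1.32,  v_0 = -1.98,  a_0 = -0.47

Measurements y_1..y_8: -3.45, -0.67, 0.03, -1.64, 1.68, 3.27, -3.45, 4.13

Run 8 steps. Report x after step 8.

step 1: x_pred=-0.8950  r=-2.5550  x^+=-2.4970  v^+=-3.3391  a^+=-0.7919
step 2: x_pred=-6.2321  r=5.5621  x^+=-2.7447  v^+=-2.1955  a^+=-0.0911
step 3: x_pred=-4.9857  r=5.0157  x^+=-1.8408  v^+=-0.5411  a^+=0.5409
step 4: x_pred=-2.1115  r=0.4715  x^+=-1.8159  v^+=0.1638  a^+=0.6003
step 5: x_pred=-1.3519  r=3.0319  x^+=0.5491  v^+=1.8192  a^+=0.9823
step 6: x_pred=2.8595  r=0.4105  x^+=3.1169  v^+=2.9444  a^+=1.0340
step 7: x_pred=6.5783  r=-10.0283  x^+=0.2905  v^+=0.4886  a^+=-0.2295
step 8: x_pred=0.6643  r=3.4657  x^+=2.8373  v^+=1.4651  a^+=0.2071

x_post = 2.8373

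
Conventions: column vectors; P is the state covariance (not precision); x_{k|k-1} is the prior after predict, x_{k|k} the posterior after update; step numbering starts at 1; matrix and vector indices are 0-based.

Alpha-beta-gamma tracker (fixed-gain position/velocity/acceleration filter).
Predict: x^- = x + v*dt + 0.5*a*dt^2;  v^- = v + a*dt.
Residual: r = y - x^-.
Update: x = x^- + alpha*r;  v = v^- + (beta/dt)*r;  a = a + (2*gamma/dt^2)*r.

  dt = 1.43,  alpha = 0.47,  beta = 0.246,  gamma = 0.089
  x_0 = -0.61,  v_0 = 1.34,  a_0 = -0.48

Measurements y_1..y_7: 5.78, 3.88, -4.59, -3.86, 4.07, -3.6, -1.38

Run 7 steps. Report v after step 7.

v_post = -1.3548

step 1: x_pred=0.8154  r=4.9646  x^+=3.1488  v^+=1.5076  a^+=-0.0479
step 2: x_pred=5.2558  r=-1.3758  x^+=4.6092  v^+=1.2025  a^+=-0.1676
step 3: x_pred=6.1574  r=-10.7474  x^+=1.1061  v^+=-0.8860  a^+=-1.1031
step 4: x_pred=-1.2887  r=-2.5713  x^+=-2.4972  v^+=-2.9058  a^+=-1.3269
step 5: x_pred=-8.0093  r=12.0793  x^+=-2.3320  v^+=-2.7254  a^+=-0.2755
step 6: x_pred=-6.5110  r=2.9110  x^+=-5.1428  v^+=-2.6186  a^+=-0.0221
step 7: x_pred=-8.9100  r=7.5300  x^+=-5.3709  v^+=-1.3548  a^+=0.6333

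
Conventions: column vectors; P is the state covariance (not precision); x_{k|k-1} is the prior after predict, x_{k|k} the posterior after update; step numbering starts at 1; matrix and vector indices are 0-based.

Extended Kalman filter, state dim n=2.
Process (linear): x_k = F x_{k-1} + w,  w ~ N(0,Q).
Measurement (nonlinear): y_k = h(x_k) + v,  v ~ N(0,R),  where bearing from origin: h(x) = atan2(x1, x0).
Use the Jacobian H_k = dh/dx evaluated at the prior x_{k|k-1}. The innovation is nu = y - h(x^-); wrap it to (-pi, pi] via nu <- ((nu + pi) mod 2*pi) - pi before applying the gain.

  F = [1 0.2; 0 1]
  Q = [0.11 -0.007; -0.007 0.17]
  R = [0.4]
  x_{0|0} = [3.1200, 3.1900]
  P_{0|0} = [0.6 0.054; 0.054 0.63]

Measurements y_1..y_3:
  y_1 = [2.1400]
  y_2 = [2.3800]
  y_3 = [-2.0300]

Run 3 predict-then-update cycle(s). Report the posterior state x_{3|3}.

x_post = [5.1407, 3.3605]

step 1: x^-=[3.7580, 3.1900]  P^-=[0.7568 0.1730; 0.1730 0.8000]  H_jac=[-0.1313 0.1547]  S=[0.4252]  K=[-0.1708; 0.2376]  nu=[1.4362]  x^+=[3.5128, 3.5312]  P^+=[0.7444 0.1902; 0.1902 0.7760]
step 2: x^-=[4.2190, 3.5312]  P^-=[0.9615 0.3384; 0.3384 0.9460]  H_jac=[-0.1167 0.1394]  S=[0.4205]  K=[-0.1546; 0.2197]  nu=[1.6831]  x^+=[3.9588, 3.9010]  P^+=[0.9515 0.3527; 0.3527 0.9257]
step 3: x^-=[4.7390, 3.9010]  P^-=[1.2396 0.5309; 0.5309 1.0957]  H_jac=[-0.1035 0.1258]  S=[0.4168]  K=[-0.1477; 0.1988]  nu=[-2.7187]  x^+=[5.1407, 3.3605]  P^+=[1.2305 0.5431; 0.5431 1.0792]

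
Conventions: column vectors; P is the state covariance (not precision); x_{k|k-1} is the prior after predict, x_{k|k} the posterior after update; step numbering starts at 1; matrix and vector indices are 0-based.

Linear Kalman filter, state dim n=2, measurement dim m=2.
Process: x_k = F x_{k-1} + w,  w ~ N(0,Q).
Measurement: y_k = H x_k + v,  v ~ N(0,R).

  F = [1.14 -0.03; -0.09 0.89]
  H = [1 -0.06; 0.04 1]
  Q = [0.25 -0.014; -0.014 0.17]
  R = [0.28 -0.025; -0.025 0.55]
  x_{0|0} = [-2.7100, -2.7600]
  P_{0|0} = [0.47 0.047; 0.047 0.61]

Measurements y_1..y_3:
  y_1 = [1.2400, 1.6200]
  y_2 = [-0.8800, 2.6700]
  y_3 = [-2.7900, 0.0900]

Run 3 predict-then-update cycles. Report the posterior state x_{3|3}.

x_post = [-1.9331, 0.7584]

step 1: x^-=[-3.0066, -2.2125]  P^-=[0.8581 -0.0307; -0.0307 0.6495]  S=[1.1442 -0.0603; -0.0603 1.1984]  K=[0.7538 0.0409; -0.0325 0.5393]  nu=[4.1138, 3.9528]  x^+=[0.2562, -0.2144]  P^+=[0.2098 -0.0047; -0.0047 0.2976]
step 2: x^-=[0.2985, -0.2139]  P^-=[0.5232 -0.0483; -0.0483 0.4082]  S=[0.8104 -0.0767; -0.0767 0.9552]  K=[0.6514 0.0237; -0.0499 0.4213]  nu=[-1.1913, 2.8720]  x^+=[-0.4095, 1.0556]  P^+=[0.1812 -0.0105; -0.0105 0.2334]
step 3: x^-=[-0.4985, 0.9763]  P^-=[0.4864 -0.0495; -0.0495 0.3580]  S=[0.7736 -0.0764; -0.0764 0.9048]  K=[0.6346 0.0204; -0.0533 0.3890]  nu=[-2.2330, -0.8664]  x^+=[-1.9331, 0.7584]  P^+=[0.1765 -0.0117; -0.0117 0.2157]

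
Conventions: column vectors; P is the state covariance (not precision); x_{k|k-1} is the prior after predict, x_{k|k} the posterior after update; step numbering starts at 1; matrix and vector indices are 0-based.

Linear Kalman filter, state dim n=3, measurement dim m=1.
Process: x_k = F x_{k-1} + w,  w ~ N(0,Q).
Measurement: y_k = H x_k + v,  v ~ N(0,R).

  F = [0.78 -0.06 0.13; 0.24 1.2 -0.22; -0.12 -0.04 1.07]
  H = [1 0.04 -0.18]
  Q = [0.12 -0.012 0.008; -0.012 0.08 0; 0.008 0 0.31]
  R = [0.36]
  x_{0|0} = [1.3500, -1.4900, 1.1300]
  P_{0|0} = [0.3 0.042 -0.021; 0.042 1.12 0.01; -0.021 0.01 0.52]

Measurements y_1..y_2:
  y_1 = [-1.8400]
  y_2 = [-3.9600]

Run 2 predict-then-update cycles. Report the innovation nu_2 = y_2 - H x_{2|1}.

innov = [-3.8845]

step 1: x^-=[1.2893, -1.7126, 1.1067]  P^-=[0.3070 -0.0080 0.0360; -0.0080 1.7564 -0.1843; 0.0360 -0.1843 0.9164]  S=[0.6885]  K=[0.4360; 0.1386; -0.1979]  nu=[-2.8616]  x^+=[0.0417, -2.1092, 1.6731]  P^+=[0.1761 -0.0496 0.0955; -0.0496 1.7432 -0.1654; 0.0955 -0.1654 0.8894]
step 2: x^-=[0.3766, -2.8891, 1.8696]  P^-=[0.2750 -0.2171 0.2103; -0.2171 2.6920 -0.4773; 0.2103 -0.4773 1.3228]  S=[0.5960]  K=[0.3834; -0.0394; -0.0787]  nu=[-3.8845]  x^+=[-1.1127, -2.7360, 2.1754]  P^+=[0.1874 -0.2081 0.2283; -0.2081 2.6911 -0.4791; 0.2283 -0.4791 1.3191]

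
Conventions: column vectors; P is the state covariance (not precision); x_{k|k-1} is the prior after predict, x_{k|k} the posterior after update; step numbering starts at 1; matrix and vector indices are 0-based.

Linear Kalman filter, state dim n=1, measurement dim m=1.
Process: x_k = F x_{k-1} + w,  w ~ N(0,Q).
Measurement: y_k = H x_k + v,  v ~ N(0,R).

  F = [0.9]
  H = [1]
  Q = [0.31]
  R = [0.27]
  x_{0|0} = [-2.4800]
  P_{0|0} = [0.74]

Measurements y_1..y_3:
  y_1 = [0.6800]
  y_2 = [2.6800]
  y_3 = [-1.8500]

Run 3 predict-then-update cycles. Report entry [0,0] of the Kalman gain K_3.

K[0,0] = 0.6249

step 1: x^-=[-2.2320]  P^-=[0.9094]  S=[1.1794]  K=[0.7711]  nu=[2.9120]  x^+=[0.0134]  P^+=[0.2082]
step 2: x^-=[0.0120]  P^-=[0.4786]  S=[0.7486]  K=[0.6393]  nu=[2.6680]  x^+=[1.7178]  P^+=[0.1726]
step 3: x^-=[1.5460]  P^-=[0.4498]  S=[0.7198]  K=[0.6249]  nu=[-3.3960]  x^+=[-0.5762]  P^+=[0.1687]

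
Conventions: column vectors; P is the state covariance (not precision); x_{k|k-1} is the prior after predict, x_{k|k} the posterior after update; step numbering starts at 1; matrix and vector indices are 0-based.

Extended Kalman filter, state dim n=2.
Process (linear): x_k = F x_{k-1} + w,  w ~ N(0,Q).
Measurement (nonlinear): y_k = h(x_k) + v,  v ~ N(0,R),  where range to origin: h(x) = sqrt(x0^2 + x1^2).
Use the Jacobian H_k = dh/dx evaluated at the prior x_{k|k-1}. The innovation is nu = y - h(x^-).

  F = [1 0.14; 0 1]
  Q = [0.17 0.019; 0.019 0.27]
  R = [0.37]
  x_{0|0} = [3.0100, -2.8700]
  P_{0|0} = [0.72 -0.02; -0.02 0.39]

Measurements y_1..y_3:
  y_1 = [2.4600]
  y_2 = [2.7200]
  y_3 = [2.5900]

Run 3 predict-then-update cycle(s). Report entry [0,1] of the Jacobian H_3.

H_jac[0,1] = -0.8781

step 1: x^-=[2.6082, -2.8700]  P^-=[0.8920 0.0536; 0.0536 0.6600]  H_jac=[0.6725 -0.7401]  S=[1.0816]  K=[0.5180; -0.4183]  nu=[-1.4181]  x^+=[1.8736, -2.2769]  P^+=[0.6018 0.2879; 0.2879 0.4708]
step 2: x^-=[1.5549, -2.2769]  P^-=[0.8617 0.3728; 0.3728 0.7408]  H_jac=[0.5639 -0.8258]  S=[0.8020]  K=[0.2220; -0.5006]  nu=[-0.0371]  x^+=[1.5466, -2.2583]  P^+=[0.8221 0.4620; 0.4620 0.5398]
step 3: x^-=[1.2305, -2.2583]  P^-=[1.1321 0.5565; 0.5565 0.8098]  H_jac=[0.4785 -0.8781]  S=[0.7859]  K=[0.0674; -0.5660]  nu=[0.0183]  x^+=[1.2317, -2.2686]  P^+=[1.1285 0.5865; 0.5865 0.5580]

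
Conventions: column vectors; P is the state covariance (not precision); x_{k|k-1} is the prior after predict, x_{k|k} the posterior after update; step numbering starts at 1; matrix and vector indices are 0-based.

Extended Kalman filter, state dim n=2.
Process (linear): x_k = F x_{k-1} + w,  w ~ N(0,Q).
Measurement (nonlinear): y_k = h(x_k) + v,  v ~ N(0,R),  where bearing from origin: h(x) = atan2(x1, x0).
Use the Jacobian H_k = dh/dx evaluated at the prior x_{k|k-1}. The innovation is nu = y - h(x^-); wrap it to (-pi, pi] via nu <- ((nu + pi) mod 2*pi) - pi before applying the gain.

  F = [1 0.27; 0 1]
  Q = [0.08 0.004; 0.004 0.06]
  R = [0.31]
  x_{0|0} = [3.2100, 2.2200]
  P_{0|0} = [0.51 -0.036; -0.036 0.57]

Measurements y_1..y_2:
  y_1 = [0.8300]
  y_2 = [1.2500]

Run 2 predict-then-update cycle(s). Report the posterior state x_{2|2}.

step 1: x^-=[3.8094, 2.2200]  P^-=[0.6121 0.1219; 0.1219 0.6300]  H_jac=[-0.1142 0.1960]  S=[0.3367]  K=[-0.1367; 0.3253]  nu=[0.3023]  x^+=[3.7681, 2.3184]  P^+=[0.6058 0.1369; 0.1369 0.5944]
step 2: x^-=[4.3940, 2.3184]  P^-=[0.8031 0.3013; 0.3013 0.6544]  H_jac=[-0.0939 0.1780]  S=[0.3277]  K=[-0.0665; 0.2691]  nu=[0.7645]  x^+=[4.3432, 2.5241]  P^+=[0.8016 0.3072; 0.3072 0.6306]

x_post = [4.3432, 2.5241]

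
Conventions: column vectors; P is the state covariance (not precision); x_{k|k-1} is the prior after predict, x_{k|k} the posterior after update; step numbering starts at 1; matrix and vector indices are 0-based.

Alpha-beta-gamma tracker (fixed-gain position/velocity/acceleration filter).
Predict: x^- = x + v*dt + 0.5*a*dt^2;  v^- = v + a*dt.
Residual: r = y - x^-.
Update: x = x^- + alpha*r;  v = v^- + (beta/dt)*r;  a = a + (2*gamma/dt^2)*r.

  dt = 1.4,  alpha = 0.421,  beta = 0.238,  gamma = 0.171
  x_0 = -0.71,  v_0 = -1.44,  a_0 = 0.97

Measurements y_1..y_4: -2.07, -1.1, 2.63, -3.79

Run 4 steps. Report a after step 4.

a_post = -0.7003

step 1: x_pred=-1.7754  r=-0.2946  x^+=-1.8994  v^+=-0.1321  a^+=0.9186
step 2: x_pred=-1.1841  r=0.0841  x^+=-1.1487  v^+=1.1683  a^+=0.9333
step 3: x_pred=1.4015  r=1.2285  x^+=1.9187  v^+=2.6837  a^+=1.1476
step 4: x_pred=6.8005  r=-10.5905  x^+=2.3419  v^+=2.4900  a^+=-0.7003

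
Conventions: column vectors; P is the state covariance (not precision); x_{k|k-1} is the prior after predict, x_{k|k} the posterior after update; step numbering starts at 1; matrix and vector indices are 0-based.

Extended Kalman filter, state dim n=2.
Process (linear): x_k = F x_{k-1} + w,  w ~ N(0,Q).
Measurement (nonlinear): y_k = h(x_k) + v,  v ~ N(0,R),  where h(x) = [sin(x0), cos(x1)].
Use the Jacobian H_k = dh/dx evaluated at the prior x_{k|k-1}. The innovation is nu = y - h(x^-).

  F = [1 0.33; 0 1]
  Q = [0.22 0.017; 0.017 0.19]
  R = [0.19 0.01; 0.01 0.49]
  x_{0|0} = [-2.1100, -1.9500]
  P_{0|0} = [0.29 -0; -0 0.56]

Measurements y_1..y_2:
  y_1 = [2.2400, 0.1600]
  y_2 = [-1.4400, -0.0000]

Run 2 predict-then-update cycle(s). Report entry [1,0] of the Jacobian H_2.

H_jac[1,0] = 0.0000

step 1: x^-=[-2.7535, -1.9500]  P^-=[0.5710 0.2018; 0.2018 0.7500]  H_jac=[-0.9256 0.0000; 0.0000 0.9290]  S=[0.6792 -0.1635; -0.1635 1.1372]  K=[-0.7649 0.0549; -0.1321 0.5937]  nu=[2.6184, 0.5302]  x^+=[-4.7273, -1.9811]  P^+=[0.1564 0.0207; 0.0207 0.3117]
step 2: x^-=[-5.3811, -1.9811]  P^-=[0.4240 0.1406; 0.1406 0.5017]  H_jac=[0.6200 0.0000; 0.0000 0.9170]  S=[0.3530 0.0899; 0.0899 0.9119]  K=[0.7270 0.0697; 0.1214 0.4926]  nu=[-2.2246, 0.3989]  x^+=[-6.9706, -2.0548]  P^+=[0.2239 0.0452; 0.0452 0.2645]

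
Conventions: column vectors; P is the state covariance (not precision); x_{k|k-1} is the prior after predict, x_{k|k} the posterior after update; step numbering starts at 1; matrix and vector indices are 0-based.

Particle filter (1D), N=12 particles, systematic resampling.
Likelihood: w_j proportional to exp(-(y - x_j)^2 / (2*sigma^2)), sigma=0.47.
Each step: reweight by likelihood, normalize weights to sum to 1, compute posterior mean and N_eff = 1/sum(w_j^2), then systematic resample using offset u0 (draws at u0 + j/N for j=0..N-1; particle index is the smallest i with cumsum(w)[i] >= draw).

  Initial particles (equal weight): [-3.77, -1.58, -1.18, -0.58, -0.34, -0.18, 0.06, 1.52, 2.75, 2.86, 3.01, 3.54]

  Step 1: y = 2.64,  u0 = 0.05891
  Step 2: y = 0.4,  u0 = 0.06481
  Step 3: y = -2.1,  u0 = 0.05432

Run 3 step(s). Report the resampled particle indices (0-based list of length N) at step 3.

step 1: w=[0.0000, 0.0000, 0.0000, 0.0000, 0.0000, 0.0000, 0.0000, 0.0207, 0.3449, 0.3177, 0.2600, 0.0567]  mean=2.8718  Neff=3.4349  idx=[8, 8, 8, 8, 9, 9, 9, 9, 10, 10, 10, 11]
step 2: w=[0.1862, 0.1862, 0.1862, 0.1862, 0.0562, 0.0562, 0.0562, 0.0562, 0.0101, 0.0101, 0.0101, 0.0000]  mean=2.7826  Neff=6.5930  idx=[0, 0, 1, 1, 2, 2, 3, 3, 3, 5, 6, 9]
step 3: w=[0.1090, 0.1090, 0.1090, 0.1090, 0.1090, 0.1090, 0.1090, 0.1090, 0.1090, 0.0095, 0.0095, 0.0003]  mean=2.7522  Neff=9.3412  idx=[0, 1, 2, 2, 3, 4, 5, 5, 6, 7, 8, 8]

resampled_idx = [0, 1, 2, 2, 3, 4, 5, 5, 6, 7, 8, 8]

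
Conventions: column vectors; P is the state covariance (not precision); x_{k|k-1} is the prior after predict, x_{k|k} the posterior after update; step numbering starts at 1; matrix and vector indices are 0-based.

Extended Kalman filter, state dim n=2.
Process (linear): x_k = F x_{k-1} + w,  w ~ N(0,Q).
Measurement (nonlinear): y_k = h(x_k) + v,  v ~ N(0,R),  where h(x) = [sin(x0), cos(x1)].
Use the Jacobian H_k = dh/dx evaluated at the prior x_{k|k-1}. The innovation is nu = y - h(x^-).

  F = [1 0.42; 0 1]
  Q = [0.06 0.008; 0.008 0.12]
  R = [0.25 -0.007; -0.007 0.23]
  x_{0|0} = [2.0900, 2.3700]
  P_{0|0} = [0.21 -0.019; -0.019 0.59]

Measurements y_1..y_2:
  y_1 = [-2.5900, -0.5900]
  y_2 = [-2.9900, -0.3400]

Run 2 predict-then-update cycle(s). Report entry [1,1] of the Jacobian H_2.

H_jac[1,1] = -0.3916

step 1: x^-=[3.0854, 2.3700]  P^-=[0.3581 0.2368; 0.2368 0.7100]  H_jac=[-0.9984 0.0000; 0.0000 -0.6973]  S=[0.6070 0.1579; 0.1579 0.5752]  K=[-0.5539 -0.1350; -0.1784 -0.8117]  nu=[-2.6462, 0.1268]  x^+=[4.5341, 2.7392]  P^+=[0.1378 0.0390; 0.0390 0.2660]
step 2: x^-=[5.6845, 2.7392]  P^-=[0.2774 0.1587; 0.1587 0.3860]  H_jac=[0.8261 0.0000; 0.0000 -0.3916]  S=[0.4393 -0.0583; -0.0583 0.2892]  K=[0.5067 -0.1127; 0.2353 -0.4752]  nu=[-2.4265, 0.5801]  x^+=[4.3897, 1.8926]  P^+=[0.1543 0.0752; 0.0752 0.2833]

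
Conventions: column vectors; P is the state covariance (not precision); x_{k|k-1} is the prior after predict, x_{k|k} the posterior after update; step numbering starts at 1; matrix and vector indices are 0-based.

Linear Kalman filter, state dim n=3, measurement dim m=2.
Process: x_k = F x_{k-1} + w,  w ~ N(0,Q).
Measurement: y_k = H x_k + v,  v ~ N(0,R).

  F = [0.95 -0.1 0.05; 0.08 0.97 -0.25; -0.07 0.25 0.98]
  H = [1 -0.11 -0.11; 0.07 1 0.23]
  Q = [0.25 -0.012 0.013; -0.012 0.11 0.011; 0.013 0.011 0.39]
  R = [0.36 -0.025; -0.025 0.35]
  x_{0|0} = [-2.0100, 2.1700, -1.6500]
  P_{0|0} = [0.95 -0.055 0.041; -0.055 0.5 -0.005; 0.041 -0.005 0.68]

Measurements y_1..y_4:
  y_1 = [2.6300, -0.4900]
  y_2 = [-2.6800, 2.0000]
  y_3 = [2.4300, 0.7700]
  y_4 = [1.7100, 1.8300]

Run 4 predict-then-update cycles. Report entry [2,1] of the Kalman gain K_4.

K[2,1] = -0.2880

step 1: x^-=[-2.2090, 2.3566, -0.9338]  P^-=[1.1285 -0.0570 -0.0043; -0.0570 0.6213 -0.0375; -0.0043 -0.0375 1.0728]  S=[1.5216 -0.0939; -0.0939 1.0082]  K=[0.7517 0.0909; -0.0426 0.5997; -0.0653 0.2011]  nu=[4.9955, -2.4772]  x^+=[1.3210, 0.6579, -1.7582]  P^+=[0.2732 -0.0212 0.0655; -0.0212 0.2511 -0.1679; 0.0655 -0.1679 1.0231]
step 2: x^-=[1.1013, 1.1834, -1.6510]  P^-=[0.5136 -0.0754 0.1086; -0.0754 0.4874 -0.3221; 0.1086 -0.3221 1.2991]  S=[0.8801 -0.0826; -0.0826 0.7535]  K=[0.5836 0.0448; -0.0561 0.5355; -0.0006 -0.0209]  nu=[-3.8327, 1.1192]  x^+=[-1.0854, 1.9976, -1.6720]  P^+=[0.2166 -0.0391 0.1087; -0.0391 0.2637 -0.3136; 0.1087 -0.3136 1.2988]
step 3: x^-=[-1.3144, 2.2688, -1.0632]  P^-=[0.4723 -0.1215 0.1737; -0.1215 0.5824 -0.5107; 0.1737 -0.5107 1.4877]  S=[0.8335 -0.1064; -0.1064 0.7670]  K=[0.5616 0.0148; -0.0806 0.5838; 0.0544 -0.1963]  nu=[3.8771, -1.1623]  x^+=[0.8459, 1.2777, -0.6241]  P^+=[0.2110 -0.0556 0.1388; -0.0556 0.3055 -0.4141; 0.1388 -0.4141 1.4534]
step 4: x^-=[0.6446, 1.4631, -0.3514]  P^-=[0.4750 -0.1574 0.2131; -0.1574 0.6763 -0.6239; 0.2131 -0.6239 1.5859]  S=[0.8350 -0.1306; -0.1306 0.8103]  K=[0.5612 -0.0022; -0.0971 0.6282; 0.0834 -0.2880]  nu=[1.1877, 0.4026]  x^+=[1.3102, 1.6007, -0.3683]  P^+=[0.2117 -0.0647 0.1524; -0.0647 0.3327 -0.4601; 0.1524 -0.4601 1.5066]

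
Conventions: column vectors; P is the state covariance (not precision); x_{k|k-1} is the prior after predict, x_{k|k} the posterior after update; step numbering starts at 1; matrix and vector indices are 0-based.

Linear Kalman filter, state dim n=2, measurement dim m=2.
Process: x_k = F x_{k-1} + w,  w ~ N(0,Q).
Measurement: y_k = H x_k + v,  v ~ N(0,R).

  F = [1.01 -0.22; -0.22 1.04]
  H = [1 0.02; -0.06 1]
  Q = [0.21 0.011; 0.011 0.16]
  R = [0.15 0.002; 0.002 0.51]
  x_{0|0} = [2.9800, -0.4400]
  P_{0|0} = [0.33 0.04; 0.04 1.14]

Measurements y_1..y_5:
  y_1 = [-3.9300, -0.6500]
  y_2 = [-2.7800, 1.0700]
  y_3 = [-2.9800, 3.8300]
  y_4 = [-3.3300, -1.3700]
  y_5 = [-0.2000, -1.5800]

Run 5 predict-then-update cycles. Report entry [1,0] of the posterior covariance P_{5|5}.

P_post[1,0] = -0.0135

step 1: x^-=[3.1066, -1.1132]  P^-=[0.5840 -0.2792; -0.2792 1.3907]  S=[0.7234 -0.2841; -0.2841 1.9363]  K=[0.7809 -0.0477; -0.0658 0.7172]  nu=[-7.0143, 0.6496]  x^+=[-2.4016, -0.1855]  P^+=[0.1173 -0.0157; -0.0157 0.3647]
step 2: x^-=[-2.3848, 0.3355]  P^-=[0.3544 -0.1158; -0.1158 0.5673]  S=[0.4999 -0.1236; -0.1236 1.0925]  K=[0.6925 -0.0471; -0.0813 0.5165]  nu=[-0.4019, 0.5914]  x^+=[-2.6910, 0.6736]  P^+=[0.1041 -0.0164; -0.0164 0.2623]
step 3: x^-=[-2.8661, 1.2926]  P^-=[0.3362 -0.0902; -0.0902 0.4562]  S=[0.4828 -0.0991; -0.0991 0.9782]  K=[0.6837 -0.0435; -0.0725 0.4645]  nu=[-0.1397, 2.3655]  x^+=[-3.0646, 2.4015]  P^+=[0.1028 -0.0147; -0.0147 0.2359]
step 4: x^-=[-3.6236, 3.1718]  P^-=[0.3328 -0.0819; -0.0819 0.4268]  S=[0.4797 -0.0912; -0.0912 0.9478]  K=[0.6824 -0.0418; -0.0676 0.4490]  nu=[0.2302, -4.7592]  x^+=[-3.2676, 1.0194]  P^+=[0.1026 -0.0138; -0.0138 0.2280]
step 5: x^-=[-3.5246, 1.7791]  P^-=[0.3318 -0.0791; -0.0791 0.4179]  S=[0.4788 -0.0886; -0.0886 0.9386]  K=[0.6820 -0.0411; -0.0656 0.4441]  nu=[3.2890, -3.5706]  x^+=[-1.1344, -0.0225]  P^+=[0.1025 -0.0135; -0.0135 0.2256]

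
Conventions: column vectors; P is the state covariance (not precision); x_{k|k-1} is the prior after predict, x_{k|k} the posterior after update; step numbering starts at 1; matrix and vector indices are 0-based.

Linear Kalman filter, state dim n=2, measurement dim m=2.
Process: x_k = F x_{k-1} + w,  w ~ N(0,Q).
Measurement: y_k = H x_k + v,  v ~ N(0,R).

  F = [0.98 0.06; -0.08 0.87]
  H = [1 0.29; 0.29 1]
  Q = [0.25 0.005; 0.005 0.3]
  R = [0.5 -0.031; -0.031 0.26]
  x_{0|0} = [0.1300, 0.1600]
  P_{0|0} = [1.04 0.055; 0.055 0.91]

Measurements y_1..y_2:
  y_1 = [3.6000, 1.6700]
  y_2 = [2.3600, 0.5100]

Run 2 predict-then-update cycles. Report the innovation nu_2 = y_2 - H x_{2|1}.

innov = [-0.2865, -0.8252]

step 1: x^-=[0.1370, 0.1288]  P^-=[1.2586 0.0176; 0.0176 0.9878]  S=[1.8518 0.6395; 0.6395 1.3638]  K=[0.6986 -0.0471; -0.1041 0.7768]  nu=[3.4256, 1.5015]  x^+=[2.4596, 0.9386]  P^+=[0.3937 -0.1481; -0.1481 0.2481]
step 2: x^-=[2.4667, 0.6198]  P^-=[0.6116 -0.1385; -0.1385 0.5110]  S=[1.0743 0.1444; 0.1444 0.7421]  K=[0.5390 -0.0525; -0.0783 0.6497]  nu=[-0.2865, -0.8252]  x^+=[2.3556, 0.1062]  P^+=[0.3056 -0.1190; -0.1190 0.2058]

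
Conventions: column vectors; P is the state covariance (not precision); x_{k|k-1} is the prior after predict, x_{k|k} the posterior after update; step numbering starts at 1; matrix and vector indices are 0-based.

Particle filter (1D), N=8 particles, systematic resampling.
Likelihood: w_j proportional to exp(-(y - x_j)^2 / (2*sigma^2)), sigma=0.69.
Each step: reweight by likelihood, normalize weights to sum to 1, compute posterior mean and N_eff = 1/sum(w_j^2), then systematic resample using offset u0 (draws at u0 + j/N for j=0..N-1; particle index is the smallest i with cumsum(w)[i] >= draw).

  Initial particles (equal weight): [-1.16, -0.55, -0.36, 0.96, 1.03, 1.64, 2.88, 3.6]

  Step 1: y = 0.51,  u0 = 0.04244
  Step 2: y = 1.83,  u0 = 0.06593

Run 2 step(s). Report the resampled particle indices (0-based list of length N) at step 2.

step 1: w=[0.0203, 0.1165, 0.1712, 0.3065, 0.2854, 0.0992, 0.0010, 0.0000]  mean=0.6046  Neff=4.3768  idx=[1, 2, 2, 3, 3, 4, 4, 5]
step 2: w=[0.0009, 0.0022, 0.0022, 0.1556, 0.1556, 0.1759, 0.1759, 0.3317]  mean=1.2029  Neff=4.5391  idx=[3, 4, 4, 5, 6, 7, 7, 7]

resampled_idx = [3, 4, 4, 5, 6, 7, 7, 7]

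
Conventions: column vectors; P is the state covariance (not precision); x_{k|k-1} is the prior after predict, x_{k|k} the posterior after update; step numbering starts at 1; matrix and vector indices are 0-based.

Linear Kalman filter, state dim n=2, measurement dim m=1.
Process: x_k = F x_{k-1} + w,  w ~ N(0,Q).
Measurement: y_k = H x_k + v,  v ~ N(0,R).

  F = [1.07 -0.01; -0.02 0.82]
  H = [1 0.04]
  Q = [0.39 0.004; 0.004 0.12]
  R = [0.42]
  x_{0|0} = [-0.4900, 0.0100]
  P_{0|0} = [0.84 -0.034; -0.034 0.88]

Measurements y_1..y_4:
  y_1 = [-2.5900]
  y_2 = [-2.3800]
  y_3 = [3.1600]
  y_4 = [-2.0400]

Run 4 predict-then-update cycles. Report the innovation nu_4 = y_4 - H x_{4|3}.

step 1: x^-=[-0.5244, 0.0180]  P^-=[1.3525 -0.0510; -0.0510 0.7132]  S=[1.7696]  K=[0.7632; -0.0127]  nu=[-2.0663]  x^+=[-2.1013, 0.0443]  P^+=[0.3219 -0.0339; -0.0339 0.7129]
step 2: x^-=[-2.2489, 0.0783]  P^-=[0.7593 -0.0384; -0.0384 0.6006]  S=[1.1772]  K=[0.6437; -0.0123]  nu=[-0.1343]  x^+=[-2.3353, 0.0800]  P^+=[0.2715 -0.0292; -0.0292 0.6004]
step 3: x^-=[-2.4996, 0.1123]  P^-=[0.7016 -0.0323; -0.0323 0.5248]  S=[1.1198]  K=[0.6253; -0.0101]  nu=[5.6551]  x^+=[1.0368, 0.0550]  P^+=[0.2637 -0.0252; -0.0252 0.5247]
step 4: x^-=[1.1088, 0.0244]  P^-=[0.6924 -0.0281; -0.0281 0.4737]  S=[1.1110]  K=[0.6223; -0.0082]  nu=[-3.1498]  x^+=[-0.8512, 0.0503]  P^+=[0.2623 -0.0224; -0.0224 0.4736]

innov = [-3.1498]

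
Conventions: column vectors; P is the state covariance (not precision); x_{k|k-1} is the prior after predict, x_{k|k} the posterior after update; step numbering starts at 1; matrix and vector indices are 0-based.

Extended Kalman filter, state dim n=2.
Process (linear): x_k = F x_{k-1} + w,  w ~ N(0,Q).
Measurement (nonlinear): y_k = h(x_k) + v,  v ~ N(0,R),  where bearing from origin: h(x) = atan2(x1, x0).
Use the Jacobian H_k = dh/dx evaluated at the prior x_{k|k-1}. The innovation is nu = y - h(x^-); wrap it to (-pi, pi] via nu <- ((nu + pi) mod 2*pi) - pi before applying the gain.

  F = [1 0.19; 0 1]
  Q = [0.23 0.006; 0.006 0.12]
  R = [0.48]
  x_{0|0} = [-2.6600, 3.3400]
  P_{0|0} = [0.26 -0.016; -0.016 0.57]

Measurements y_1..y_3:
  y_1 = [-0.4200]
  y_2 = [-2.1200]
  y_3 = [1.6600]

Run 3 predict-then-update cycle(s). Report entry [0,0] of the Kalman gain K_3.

step 1: x^-=[-2.0254, 3.3400]  P^-=[0.5045 0.0983; 0.0983 0.6900]  H_jac=[-0.2189 -0.1327]  S=[0.5220]  K=[-0.2365; -0.2167]  nu=[-2.5359]  x^+=[-1.4256, 3.8895]  P^+=[0.4753 0.0715; 0.0715 0.6655]
step 2: x^-=[-0.6866, 3.8895]  P^-=[0.7565 0.2040; 0.2040 0.7855]  H_jac=[-0.2493 -0.0440]  S=[0.5330]  K=[-0.3707; -0.1603]  nu=[2.4177]  x^+=[-1.5828, 3.5020]  P^+=[0.6832 0.1723; 0.1723 0.7718]
step 3: x^-=[-0.9174, 3.5020]  P^-=[1.0066 0.3250; 0.3250 0.8918]  H_jac=[-0.2672 -0.0700]  S=[0.5684]  K=[-0.5132; -0.2626]  nu=[-0.1670]  x^+=[-0.8317, 3.5458]  P^+=[0.8569 0.2484; 0.2484 0.8526]

K[0,0] = -0.5132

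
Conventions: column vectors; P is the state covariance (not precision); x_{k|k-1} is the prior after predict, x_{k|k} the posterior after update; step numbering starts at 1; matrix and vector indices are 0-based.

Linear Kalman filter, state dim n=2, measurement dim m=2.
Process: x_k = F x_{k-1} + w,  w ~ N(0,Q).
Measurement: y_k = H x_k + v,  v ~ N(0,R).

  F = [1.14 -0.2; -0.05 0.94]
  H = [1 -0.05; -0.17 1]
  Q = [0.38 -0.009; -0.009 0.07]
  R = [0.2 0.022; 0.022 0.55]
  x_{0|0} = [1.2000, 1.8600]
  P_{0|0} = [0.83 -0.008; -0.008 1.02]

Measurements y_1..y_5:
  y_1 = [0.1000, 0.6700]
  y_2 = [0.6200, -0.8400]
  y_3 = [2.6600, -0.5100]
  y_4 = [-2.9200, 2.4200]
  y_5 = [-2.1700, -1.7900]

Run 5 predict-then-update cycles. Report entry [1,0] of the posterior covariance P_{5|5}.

P_post[1,0] = 0.0101

step 1: x^-=[0.9960, 1.6884]  P^-=[1.5031 -0.2567; -0.2567 0.9741]  S=[1.7312 -0.5411; -0.5411 1.6548]  K=[0.8676 -0.0258; 0.0176 0.6208]  nu=[-0.8116, -0.8491]  x^+=[0.3138, 1.1470]  P^+=[0.1747 0.0346; 0.0346 0.3477]
step 2: x^-=[0.1284, 1.0625]  P^-=[0.6052 -0.0469; -0.0469 0.3744]  S=[0.8108 -0.1469; -0.1469 0.9579]  K=[0.7415 -0.0427; -0.0089 0.3978]  nu=[0.5447, -1.8807]  x^+=[0.6126, 0.3094]  P^+=[0.1483 0.0181; 0.0181 0.2217]
step 3: x^-=[0.6364, 0.2602]  P^-=[0.5733 -0.0396; -0.0396 0.2646]  S=[0.7779 -0.1286; -0.1286 0.8446]  K=[0.7311 -0.0509; -0.0152 0.3189]  nu=[2.0366, -0.6621]  x^+=[2.1591, 0.0182]  P^+=[0.1457 0.0128; 0.0128 0.1772]
step 4: x^-=[2.4577, -0.0908]  P^-=[0.5706 -0.0367; -0.0367 0.2258]  S=[0.7749 -0.1233; -0.1233 0.8048]  K=[0.7302 -0.0543; -0.0165 0.2858]  nu=[-5.3823, 2.9286]  x^+=[-1.6311, 0.8349]  P^+=[0.1454 0.0109; 0.0109 0.1587]
step 5: x^-=[-2.0265, 0.8663]  P^-=[0.5703 -0.0353; -0.0353 0.2095]  S=[0.7744 -0.1210; -0.1210 0.7880]  K=[0.7301 -0.0557; -0.0168 0.2709]  nu=[-0.1002, -3.0008]  x^+=[-1.9325, 0.0549]  P^+=[0.1453 0.0101; 0.0101 0.1504]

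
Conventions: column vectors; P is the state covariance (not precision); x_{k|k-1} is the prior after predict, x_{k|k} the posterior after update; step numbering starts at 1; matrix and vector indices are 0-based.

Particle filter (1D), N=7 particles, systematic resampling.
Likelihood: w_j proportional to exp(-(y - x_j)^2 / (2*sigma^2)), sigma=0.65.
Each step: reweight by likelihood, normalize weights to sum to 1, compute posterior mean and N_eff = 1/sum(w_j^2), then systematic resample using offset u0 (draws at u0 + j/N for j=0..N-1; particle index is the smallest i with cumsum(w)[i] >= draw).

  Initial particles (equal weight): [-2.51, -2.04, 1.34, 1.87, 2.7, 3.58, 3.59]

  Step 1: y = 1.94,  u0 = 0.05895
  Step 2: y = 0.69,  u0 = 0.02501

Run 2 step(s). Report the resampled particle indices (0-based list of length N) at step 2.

resampled_idx = [0, 0, 0, 1, 1, 2, 3]

step 1: w=[0.0000, 0.0000, 0.2924, 0.4451, 0.2260, 0.0186, 0.0179]  mean=1.9651  Neff=2.9814  idx=[2, 2, 3, 3, 3, 4, 4]
step 2: w=[0.3356, 0.3356, 0.1065, 0.1065, 0.1065, 0.0046, 0.0046]  mean=1.5220  Neff=3.8560  idx=[0, 0, 0, 1, 1, 2, 3]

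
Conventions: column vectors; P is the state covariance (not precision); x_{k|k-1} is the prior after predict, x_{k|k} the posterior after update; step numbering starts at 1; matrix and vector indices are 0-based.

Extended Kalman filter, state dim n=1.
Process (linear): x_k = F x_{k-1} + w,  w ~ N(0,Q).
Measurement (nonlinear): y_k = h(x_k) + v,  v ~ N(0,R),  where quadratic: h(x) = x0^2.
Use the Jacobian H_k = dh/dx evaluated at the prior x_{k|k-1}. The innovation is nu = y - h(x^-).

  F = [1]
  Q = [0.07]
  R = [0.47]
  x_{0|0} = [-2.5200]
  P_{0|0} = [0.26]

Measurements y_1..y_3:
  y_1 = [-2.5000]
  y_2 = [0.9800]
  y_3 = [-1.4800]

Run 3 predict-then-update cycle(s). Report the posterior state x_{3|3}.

x_post = [-0.3110]

step 1: x^-=[-2.5200]  P^-=[0.3300]  H_jac=[-5.0400]  S=[8.8525]  K=[-0.1879]  nu=[-8.8504]  x^+=[-0.8572]  P^+=[0.0175]
step 2: x^-=[-0.8572]  P^-=[0.0875]  H_jac=[-1.7144]  S=[0.7272]  K=[-0.2063]  nu=[0.2452]  x^+=[-0.9078]  P^+=[0.0566]
step 3: x^-=[-0.9078]  P^-=[0.1266]  H_jac=[-1.8156]  S=[0.8872]  K=[-0.2590]  nu=[-2.3041]  x^+=[-0.3110]  P^+=[0.0670]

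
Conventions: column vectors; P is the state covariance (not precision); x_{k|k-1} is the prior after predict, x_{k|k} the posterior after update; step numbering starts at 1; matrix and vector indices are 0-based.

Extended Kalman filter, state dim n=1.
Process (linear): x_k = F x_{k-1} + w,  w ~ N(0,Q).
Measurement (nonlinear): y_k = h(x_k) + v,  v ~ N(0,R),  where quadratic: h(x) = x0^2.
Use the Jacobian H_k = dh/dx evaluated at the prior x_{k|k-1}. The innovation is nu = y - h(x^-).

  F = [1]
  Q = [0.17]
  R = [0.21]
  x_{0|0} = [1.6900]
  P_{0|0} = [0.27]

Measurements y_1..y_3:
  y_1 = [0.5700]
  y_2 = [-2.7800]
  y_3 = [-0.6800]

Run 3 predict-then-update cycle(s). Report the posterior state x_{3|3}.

x_post = [-0.0060]

step 1: x^-=[1.6900]  P^-=[0.4400]  H_jac=[3.3800]  S=[5.2367]  K=[0.2840]  nu=[-2.2861]  x^+=[1.0408]  P^+=[0.0176]
step 2: x^-=[1.0408]  P^-=[0.1876]  H_jac=[2.0815]  S=[1.0230]  K=[0.3818]  nu=[-3.8632]  x^+=[-0.4342]  P^+=[0.0385]
step 3: x^-=[-0.4342]  P^-=[0.2085]  H_jac=[-0.8684]  S=[0.3672]  K=[-0.4931]  nu=[-0.8685]  x^+=[-0.0060]  P^+=[0.1192]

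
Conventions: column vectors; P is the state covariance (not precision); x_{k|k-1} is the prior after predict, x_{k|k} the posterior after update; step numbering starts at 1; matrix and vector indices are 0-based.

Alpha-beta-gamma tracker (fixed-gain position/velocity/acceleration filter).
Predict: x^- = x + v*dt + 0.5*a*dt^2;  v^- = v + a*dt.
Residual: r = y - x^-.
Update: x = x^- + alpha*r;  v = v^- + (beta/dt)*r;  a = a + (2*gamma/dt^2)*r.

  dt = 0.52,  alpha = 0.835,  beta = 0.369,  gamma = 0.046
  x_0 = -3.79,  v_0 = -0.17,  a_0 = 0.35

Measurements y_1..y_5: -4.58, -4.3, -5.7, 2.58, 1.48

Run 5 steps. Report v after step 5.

step 1: x_pred=-3.8311  r=-0.7489  x^+=-4.4564  v^+=-0.5194  a^+=0.0952
step 2: x_pred=-4.7137  r=0.4137  x^+=-4.3683  v^+=-0.1764  a^+=0.2359
step 3: x_pred=-4.4281  r=-1.2719  x^+=-5.4901  v^+=-0.9563  a^+=-0.1968
step 4: x_pred=-6.0140  r=8.5940  x^+=1.1620  v^+=5.0398  a^+=2.7272
step 5: x_pred=4.1514  r=-2.6714  x^+=1.9208  v^+=4.5623  a^+=1.8183

v_post = 4.5623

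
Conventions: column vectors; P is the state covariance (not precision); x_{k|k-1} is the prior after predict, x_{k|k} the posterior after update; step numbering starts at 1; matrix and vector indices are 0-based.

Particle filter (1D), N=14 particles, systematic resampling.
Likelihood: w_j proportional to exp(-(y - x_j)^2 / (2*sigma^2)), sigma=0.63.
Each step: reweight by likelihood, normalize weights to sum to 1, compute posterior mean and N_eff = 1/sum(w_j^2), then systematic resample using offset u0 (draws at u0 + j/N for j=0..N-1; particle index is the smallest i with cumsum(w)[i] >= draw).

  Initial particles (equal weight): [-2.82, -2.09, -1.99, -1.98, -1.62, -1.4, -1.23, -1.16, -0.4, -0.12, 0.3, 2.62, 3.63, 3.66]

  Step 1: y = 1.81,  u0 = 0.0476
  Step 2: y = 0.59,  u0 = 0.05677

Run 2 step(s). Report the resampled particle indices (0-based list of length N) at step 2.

step 1: w=[0.0000, 0.0000, 0.0000, 0.0000, 0.0000, 0.0000, 0.0000, 0.0000, 0.0040, 0.0172, 0.1059, 0.8190, 0.0288, 0.0251]  mean=2.3704  Neff=1.4625  idx=[10, 10, 11, 11, 11, 11, 11, 11, 11, 11, 11, 11, 11, 13]
step 2: w=[0.4835, 0.4835, 0.0030, 0.0030, 0.0030, 0.0030, 0.0030, 0.0030, 0.0030, 0.0030, 0.0030, 0.0030, 0.0030, 0.0000]  mean=0.3764  Neff=2.1380  idx=[0, 0, 0, 0, 0, 0, 1, 1, 1, 1, 1, 1, 1, 8]

resampled_idx = [0, 0, 0, 0, 0, 0, 1, 1, 1, 1, 1, 1, 1, 8]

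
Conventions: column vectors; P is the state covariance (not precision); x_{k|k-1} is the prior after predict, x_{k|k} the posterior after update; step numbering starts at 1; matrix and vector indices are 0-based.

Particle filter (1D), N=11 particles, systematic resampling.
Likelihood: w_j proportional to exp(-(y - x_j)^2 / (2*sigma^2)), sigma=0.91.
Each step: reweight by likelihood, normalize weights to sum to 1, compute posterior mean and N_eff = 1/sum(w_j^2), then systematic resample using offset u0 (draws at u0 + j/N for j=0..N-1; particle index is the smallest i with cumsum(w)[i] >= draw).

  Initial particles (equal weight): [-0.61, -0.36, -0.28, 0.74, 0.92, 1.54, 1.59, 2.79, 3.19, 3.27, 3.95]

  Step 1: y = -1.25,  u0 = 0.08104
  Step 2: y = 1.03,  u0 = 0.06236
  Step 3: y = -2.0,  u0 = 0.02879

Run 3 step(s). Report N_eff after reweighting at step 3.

N_eff = 7.6175

step 1: w=[0.3659, 0.2905, 0.2655, 0.0429, 0.0273, 0.0043, 0.0036, 0.0000, 0.0000, 0.0000, 0.0000]  mean=-0.3329  Neff=3.4317  idx=[0, 0, 0, 0, 1, 1, 1, 2, 2, 2, 4]
step 2: w=[0.0521, 0.0521, 0.0521, 0.0521, 0.0824, 0.0824, 0.0824, 0.0939, 0.0939, 0.0939, 0.2626]  mean=-0.0535  Neff=7.8957  idx=[1, 2, 4, 5, 6, 7, 8, 9, 10, 10, 10]
step 3: w=[0.1796, 0.1796, 0.1137, 0.1137, 0.1137, 0.0966, 0.0966, 0.0966, 0.0033, 0.0033, 0.0033]  mean=-0.4137  Neff=7.6175  idx=[0, 0, 1, 1, 2, 3, 3, 4, 5, 6, 7]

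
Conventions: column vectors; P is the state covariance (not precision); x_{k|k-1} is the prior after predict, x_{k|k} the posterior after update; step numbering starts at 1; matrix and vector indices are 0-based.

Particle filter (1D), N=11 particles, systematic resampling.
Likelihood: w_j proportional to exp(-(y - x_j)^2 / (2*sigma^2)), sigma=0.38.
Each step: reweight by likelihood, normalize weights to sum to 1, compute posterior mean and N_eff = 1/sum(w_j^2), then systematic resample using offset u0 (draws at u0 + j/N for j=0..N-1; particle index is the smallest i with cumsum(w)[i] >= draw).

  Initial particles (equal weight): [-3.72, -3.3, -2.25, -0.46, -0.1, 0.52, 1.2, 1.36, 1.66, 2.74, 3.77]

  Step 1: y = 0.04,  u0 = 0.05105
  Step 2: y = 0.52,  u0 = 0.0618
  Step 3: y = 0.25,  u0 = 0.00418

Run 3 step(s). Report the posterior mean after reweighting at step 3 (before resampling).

post_mean = 0.3186

step 1: w=[0.0000, 0.0000, 0.0000, 0.2315, 0.5141, 0.2478, 0.0052, 0.0013, 0.0001, 0.0000, 0.0000]  mean=-0.0209  Neff=2.6362  idx=[3, 3, 4, 4, 4, 4, 4, 4, 5, 5, 5]
step 2: w=[0.0077, 0.0077, 0.0567, 0.0567, 0.0567, 0.0567, 0.0567, 0.0567, 0.2147, 0.2147, 0.2147]  mean=0.2938  Neff=6.3392  idx=[2, 4, 6, 7, 8, 8, 9, 9, 10, 10, 10]
step 3: w=[0.0812, 0.0812, 0.0812, 0.0812, 0.0964, 0.0964, 0.0964, 0.0964, 0.0964, 0.0964, 0.0964]  mean=0.3186  Neff=10.9291  idx=[0, 1, 2, 3, 4, 5, 6, 7, 8, 9, 10]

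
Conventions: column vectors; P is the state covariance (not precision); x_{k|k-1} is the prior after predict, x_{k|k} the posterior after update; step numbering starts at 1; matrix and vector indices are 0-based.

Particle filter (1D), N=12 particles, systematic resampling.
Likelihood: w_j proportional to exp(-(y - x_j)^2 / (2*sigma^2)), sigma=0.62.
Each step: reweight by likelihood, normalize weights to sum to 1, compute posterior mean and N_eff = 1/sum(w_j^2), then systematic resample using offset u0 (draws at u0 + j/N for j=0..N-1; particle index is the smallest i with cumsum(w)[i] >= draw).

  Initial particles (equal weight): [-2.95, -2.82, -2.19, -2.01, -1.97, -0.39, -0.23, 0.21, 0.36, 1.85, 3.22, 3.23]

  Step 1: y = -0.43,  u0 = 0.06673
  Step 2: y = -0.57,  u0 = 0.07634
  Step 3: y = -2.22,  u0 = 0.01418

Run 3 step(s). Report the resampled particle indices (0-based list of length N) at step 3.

step 1: w=[0.0001, 0.0002, 0.0058, 0.0126, 0.0148, 0.3237, 0.3079, 0.1904, 0.1441, 0.0004, 0.0000, 0.0000]  mean=-0.1726  Neff=3.8904  idx=[5, 5, 5, 5, 6, 6, 6, 6, 7, 7, 8, 8]
step 2: w=[0.1085, 0.1085, 0.1085, 0.1085, 0.0974, 0.0974, 0.0974, 0.0974, 0.0513, 0.0513, 0.0368, 0.0368]  mean=-0.2109  Neff=10.7459  idx=[0, 1, 2, 3, 3, 4, 5, 6, 7, 8, 9, 11]
step 3: w=[0.1451, 0.1451, 0.1451, 0.1451, 0.1451, 0.0655, 0.0655, 0.0655, 0.0655, 0.0052, 0.0052, 0.0020]  mean=-0.3403  Neff=8.1632  idx=[0, 0, 1, 1, 2, 2, 3, 4, 4, 5, 6, 8]

resampled_idx = [0, 0, 1, 1, 2, 2, 3, 4, 4, 5, 6, 8]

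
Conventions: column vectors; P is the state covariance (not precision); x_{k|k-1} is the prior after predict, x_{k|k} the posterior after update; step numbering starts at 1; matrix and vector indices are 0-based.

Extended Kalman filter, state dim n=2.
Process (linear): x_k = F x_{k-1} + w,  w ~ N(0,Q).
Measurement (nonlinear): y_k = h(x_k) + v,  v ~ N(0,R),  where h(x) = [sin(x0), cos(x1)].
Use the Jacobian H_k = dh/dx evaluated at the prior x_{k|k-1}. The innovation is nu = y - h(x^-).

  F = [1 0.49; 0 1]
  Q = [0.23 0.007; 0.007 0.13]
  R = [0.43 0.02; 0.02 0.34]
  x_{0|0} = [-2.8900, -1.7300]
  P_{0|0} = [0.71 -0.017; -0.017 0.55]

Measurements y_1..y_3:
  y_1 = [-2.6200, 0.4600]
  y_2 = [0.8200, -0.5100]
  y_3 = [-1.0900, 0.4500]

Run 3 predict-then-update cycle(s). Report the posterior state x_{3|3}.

step 1: x^-=[-3.7377, -1.7300]  P^-=[1.0554 0.2595; 0.2595 0.6800]  H_jac=[-0.8275 0.0000; 0.0000 0.9874]  S=[1.1527 -0.1920; -0.1920 1.0029]  K=[-0.7386 0.1140; -0.0772 0.6547]  nu=[-3.1814, 0.6185]  x^+=[-1.3172, -1.0794]  P^+=[0.3811 0.0243; 0.0243 0.2239]
step 2: x^-=[-1.8461, -1.0794]  P^-=[0.6886 0.1410; 0.1410 0.3539]  H_jac=[-0.2718 0.0000; 0.0000 0.8817]  S=[0.4809 -0.0138; -0.0138 0.6151]  K=[-0.3837 0.1935; -0.0652 0.5058]  nu=[1.7823, -0.9819]  x^+=[-2.7200, -1.6922]  P^+=[0.5928 0.0659; 0.0659 0.1936]
step 3: x^-=[-3.5492, -1.6922]  P^-=[0.9338 0.1678; 0.1678 0.3236]  H_jac=[-0.9181 0.0000; 0.0000 0.9926]  S=[1.2171 -0.1329; -0.1329 0.6588]  K=[-0.6920 0.1132; -0.0750 0.4724]  nu=[-1.4864, 0.5711]  x^+=[-2.4559, -1.3110]  P^+=[0.3217 0.0248; 0.0248 0.1603]

x_post = [-2.4559, -1.3110]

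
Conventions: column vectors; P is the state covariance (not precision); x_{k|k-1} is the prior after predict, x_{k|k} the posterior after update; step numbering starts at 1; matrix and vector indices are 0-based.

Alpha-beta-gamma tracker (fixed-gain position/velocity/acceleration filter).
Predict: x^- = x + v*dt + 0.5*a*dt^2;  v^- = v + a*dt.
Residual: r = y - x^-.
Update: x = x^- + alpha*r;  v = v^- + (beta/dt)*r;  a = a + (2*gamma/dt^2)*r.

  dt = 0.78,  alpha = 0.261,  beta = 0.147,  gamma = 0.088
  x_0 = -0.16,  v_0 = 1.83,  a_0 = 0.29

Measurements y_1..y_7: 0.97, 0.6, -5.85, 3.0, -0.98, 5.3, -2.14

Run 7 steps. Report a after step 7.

a_post = 1.8506

step 1: x_pred=1.3556  r=-0.3856  x^+=1.2550  v^+=1.9835  a^+=0.1784
step 2: x_pred=2.8564  r=-2.2564  x^+=2.2675  v^+=1.6975  a^+=-0.4743
step 3: x_pred=3.4472  r=-9.2972  x^+=1.0207  v^+=-0.4247  a^+=-3.1638
step 4: x_pred=-0.2730  r=3.2730  x^+=0.5812  v^+=-2.2756  a^+=-2.2170
step 5: x_pred=-1.8681  r=0.8881  x^+=-1.6363  v^+=-3.8375  a^+=-1.9601
step 6: x_pred=-5.2258  r=10.5258  x^+=-2.4786  v^+=-3.3826  a^+=1.0849
step 7: x_pred=-4.7870  r=2.6470  x^+=-4.0961  v^+=-2.0376  a^+=1.8506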